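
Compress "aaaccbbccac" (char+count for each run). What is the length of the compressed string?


Input: aaaccbbccac
Runs:
  'a' x 3 => "a3"
  'c' x 2 => "c2"
  'b' x 2 => "b2"
  'c' x 2 => "c2"
  'a' x 1 => "a1"
  'c' x 1 => "c1"
Compressed: "a3c2b2c2a1c1"
Compressed length: 12

12


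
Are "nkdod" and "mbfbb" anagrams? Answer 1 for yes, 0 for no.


Strings: "nkdod", "mbfbb"
Sorted first:  ddkno
Sorted second: bbbfm
Differ at position 0: 'd' vs 'b' => not anagrams

0


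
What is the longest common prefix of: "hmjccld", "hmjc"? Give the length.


Words: hmjccld, hmjc
  Position 0: all 'h' => match
  Position 1: all 'm' => match
  Position 2: all 'j' => match
  Position 3: all 'c' => match
LCP = "hmjc" (length 4)

4


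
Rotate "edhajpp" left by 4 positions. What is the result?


Input: "edhajpp", rotate left by 4
First 4 characters: "edha"
Remaining characters: "jpp"
Concatenate remaining + first: "jpp" + "edha" = "jppedha"

jppedha


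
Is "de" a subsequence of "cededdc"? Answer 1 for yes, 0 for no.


Check if "de" is a subsequence of "cededdc"
Greedy scan:
  Position 0 ('c'): no match needed
  Position 1 ('e'): no match needed
  Position 2 ('d'): matches sub[0] = 'd'
  Position 3 ('e'): matches sub[1] = 'e'
  Position 4 ('d'): no match needed
  Position 5 ('d'): no match needed
  Position 6 ('c'): no match needed
All 2 characters matched => is a subsequence

1


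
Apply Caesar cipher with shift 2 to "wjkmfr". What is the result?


Caesar cipher: shift "wjkmfr" by 2
  'w' (pos 22) + 2 = pos 24 = 'y'
  'j' (pos 9) + 2 = pos 11 = 'l'
  'k' (pos 10) + 2 = pos 12 = 'm'
  'm' (pos 12) + 2 = pos 14 = 'o'
  'f' (pos 5) + 2 = pos 7 = 'h'
  'r' (pos 17) + 2 = pos 19 = 't'
Result: ylmoht

ylmoht


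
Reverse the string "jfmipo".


Input: jfmipo
Reading characters right to left:
  Position 5: 'o'
  Position 4: 'p'
  Position 3: 'i'
  Position 2: 'm'
  Position 1: 'f'
  Position 0: 'j'
Reversed: opimfj

opimfj


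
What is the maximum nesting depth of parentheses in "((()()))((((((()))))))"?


Input: "((()()))((((((()))))))"
Tracking depth:
  Position 0 '(': depth becomes 1
  Position 1 '(': depth becomes 2
  Position 2 '(': depth becomes 3
  Position 3 ')': depth becomes 2
  Position 4 '(': depth becomes 3
  Position 5 ')': depth becomes 2
  Position 6 ')': depth becomes 1
  Position 7 ')': depth becomes 0
  Position 8 '(': depth becomes 1
  Position 9 '(': depth becomes 2
  Position 10 '(': depth becomes 3
  Position 11 '(': depth becomes 4
  Position 12 '(': depth becomes 5
  Position 13 '(': depth becomes 6
  Position 14 '(': depth becomes 7
  Position 15 ')': depth becomes 6
  Position 16 ')': depth becomes 5
  Position 17 ')': depth becomes 4
  Position 18 ')': depth becomes 3
  Position 19 ')': depth becomes 2
  Position 20 ')': depth becomes 1
  Position 21 ')': depth becomes 0
Maximum depth reached: 7

7


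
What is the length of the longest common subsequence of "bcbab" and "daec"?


LCS of "bcbab" and "daec"
DP table:
           d    a    e    c
      0    0    0    0    0
  b   0    0    0    0    0
  c   0    0    0    0    1
  b   0    0    0    0    1
  a   0    0    1    1    1
  b   0    0    1    1    1
LCS length = dp[5][4] = 1

1


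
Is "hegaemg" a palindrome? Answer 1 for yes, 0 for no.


Input: hegaemg
Reversed: gmeageh
  Compare pos 0 ('h') with pos 6 ('g'): MISMATCH
  Compare pos 1 ('e') with pos 5 ('m'): MISMATCH
  Compare pos 2 ('g') with pos 4 ('e'): MISMATCH
Result: not a palindrome

0


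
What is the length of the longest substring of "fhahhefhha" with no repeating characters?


Input: "fhahhefhha"
Sliding window (track last position of each char):
  Position 0 ('f'): window [0,0] length 1 -- new best
  Position 1 ('h'): window [0,1] length 2 -- new best
  Position 2 ('a'): window [0,2] length 3 -- new best
  Position 3 ('h'): repeat (last at 1), move window start to 2
  Position 3 ('h'): window [2,3] length 2
  Position 4 ('h'): repeat (last at 3), move window start to 4
  Position 4 ('h'): window [4,4] length 1
  Position 5 ('e'): window [4,5] length 2
  Position 6 ('f'): window [4,6] length 3
  Position 7 ('h'): repeat (last at 4), move window start to 5
  Position 7 ('h'): window [5,7] length 3
  Position 8 ('h'): repeat (last at 7), move window start to 8
  Position 8 ('h'): window [8,8] length 1
  Position 9 ('a'): window [8,9] length 2
Longest substring with no repeats: "fha" with length 3

3


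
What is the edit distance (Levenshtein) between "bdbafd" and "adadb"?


Computing edit distance: "bdbafd" -> "adadb"
DP table:
           a    d    a    d    b
      0    1    2    3    4    5
  b   1    1    2    3    4    4
  d   2    2    1    2    3    4
  b   3    3    2    2    3    3
  a   4    3    3    2    3    4
  f   5    4    4    3    3    4
  d   6    5    4    4    3    4
Edit distance = dp[6][5] = 4

4


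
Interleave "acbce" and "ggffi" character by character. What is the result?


Interleaving "acbce" and "ggffi":
  Position 0: 'a' from first, 'g' from second => "ag"
  Position 1: 'c' from first, 'g' from second => "cg"
  Position 2: 'b' from first, 'f' from second => "bf"
  Position 3: 'c' from first, 'f' from second => "cf"
  Position 4: 'e' from first, 'i' from second => "ei"
Result: agcgbfcfei

agcgbfcfei


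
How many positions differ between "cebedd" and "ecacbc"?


Comparing "cebedd" and "ecacbc" position by position:
  Position 0: 'c' vs 'e' => DIFFER
  Position 1: 'e' vs 'c' => DIFFER
  Position 2: 'b' vs 'a' => DIFFER
  Position 3: 'e' vs 'c' => DIFFER
  Position 4: 'd' vs 'b' => DIFFER
  Position 5: 'd' vs 'c' => DIFFER
Positions that differ: 6

6


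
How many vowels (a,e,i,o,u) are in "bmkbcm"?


Input: bmkbcm
Checking each character:
  'b' at position 0: consonant
  'm' at position 1: consonant
  'k' at position 2: consonant
  'b' at position 3: consonant
  'c' at position 4: consonant
  'm' at position 5: consonant
Total vowels: 0

0


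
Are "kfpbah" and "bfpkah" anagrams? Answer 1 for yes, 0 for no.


Strings: "kfpbah", "bfpkah"
Sorted first:  abfhkp
Sorted second: abfhkp
Sorted forms match => anagrams

1


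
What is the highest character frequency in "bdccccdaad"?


Input: bdccccdaad
Character counts:
  'a': 2
  'b': 1
  'c': 4
  'd': 3
Maximum frequency: 4

4


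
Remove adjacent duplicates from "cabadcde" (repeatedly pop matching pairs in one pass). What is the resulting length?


Input: cabadcde
Stack-based adjacent duplicate removal:
  Read 'c': push. Stack: c
  Read 'a': push. Stack: ca
  Read 'b': push. Stack: cab
  Read 'a': push. Stack: caba
  Read 'd': push. Stack: cabad
  Read 'c': push. Stack: cabadc
  Read 'd': push. Stack: cabadcd
  Read 'e': push. Stack: cabadcde
Final stack: "cabadcde" (length 8)

8


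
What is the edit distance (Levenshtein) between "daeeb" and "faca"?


Computing edit distance: "daeeb" -> "faca"
DP table:
           f    a    c    a
      0    1    2    3    4
  d   1    1    2    3    4
  a   2    2    1    2    3
  e   3    3    2    2    3
  e   4    4    3    3    3
  b   5    5    4    4    4
Edit distance = dp[5][4] = 4

4


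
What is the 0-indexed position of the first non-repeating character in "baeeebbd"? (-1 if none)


Input: baeeebbd
Character frequencies:
  'a': 1
  'b': 3
  'd': 1
  'e': 3
Scanning left to right for freq == 1:
  Position 0 ('b'): freq=3, skip
  Position 1 ('a'): unique! => answer = 1

1


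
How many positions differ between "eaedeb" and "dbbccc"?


Comparing "eaedeb" and "dbbccc" position by position:
  Position 0: 'e' vs 'd' => DIFFER
  Position 1: 'a' vs 'b' => DIFFER
  Position 2: 'e' vs 'b' => DIFFER
  Position 3: 'd' vs 'c' => DIFFER
  Position 4: 'e' vs 'c' => DIFFER
  Position 5: 'b' vs 'c' => DIFFER
Positions that differ: 6

6


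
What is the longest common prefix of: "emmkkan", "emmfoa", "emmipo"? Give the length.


Words: emmkkan, emmfoa, emmipo
  Position 0: all 'e' => match
  Position 1: all 'm' => match
  Position 2: all 'm' => match
  Position 3: ('k', 'f', 'i') => mismatch, stop
LCP = "emm" (length 3)

3


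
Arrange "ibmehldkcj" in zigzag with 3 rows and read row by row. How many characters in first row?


Zigzag "ibmehldkcj" into 3 rows:
Placing characters:
  'i' => row 0
  'b' => row 1
  'm' => row 2
  'e' => row 1
  'h' => row 0
  'l' => row 1
  'd' => row 2
  'k' => row 1
  'c' => row 0
  'j' => row 1
Rows:
  Row 0: "ihc"
  Row 1: "belkj"
  Row 2: "md"
First row length: 3

3


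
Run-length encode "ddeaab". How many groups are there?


Input: ddeaab
Scanning for consecutive runs:
  Group 1: 'd' x 2 (positions 0-1)
  Group 2: 'e' x 1 (positions 2-2)
  Group 3: 'a' x 2 (positions 3-4)
  Group 4: 'b' x 1 (positions 5-5)
Total groups: 4

4


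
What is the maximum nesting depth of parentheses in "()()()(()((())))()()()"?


Input: "()()()(()((())))()()()"
Tracking depth:
  Position 0 '(': depth becomes 1
  Position 1 ')': depth becomes 0
  Position 2 '(': depth becomes 1
  Position 3 ')': depth becomes 0
  Position 4 '(': depth becomes 1
  Position 5 ')': depth becomes 0
  Position 6 '(': depth becomes 1
  Position 7 '(': depth becomes 2
  Position 8 ')': depth becomes 1
  Position 9 '(': depth becomes 2
  Position 10 '(': depth becomes 3
  Position 11 '(': depth becomes 4
  Position 12 ')': depth becomes 3
  Position 13 ')': depth becomes 2
  Position 14 ')': depth becomes 1
  Position 15 ')': depth becomes 0
  Position 16 '(': depth becomes 1
  Position 17 ')': depth becomes 0
  Position 18 '(': depth becomes 1
  Position 19 ')': depth becomes 0
  Position 20 '(': depth becomes 1
  Position 21 ')': depth becomes 0
Maximum depth reached: 4

4


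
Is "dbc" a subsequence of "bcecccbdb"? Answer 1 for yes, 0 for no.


Check if "dbc" is a subsequence of "bcecccbdb"
Greedy scan:
  Position 0 ('b'): no match needed
  Position 1 ('c'): no match needed
  Position 2 ('e'): no match needed
  Position 3 ('c'): no match needed
  Position 4 ('c'): no match needed
  Position 5 ('c'): no match needed
  Position 6 ('b'): no match needed
  Position 7 ('d'): matches sub[0] = 'd'
  Position 8 ('b'): matches sub[1] = 'b'
Only matched 2/3 characters => not a subsequence

0


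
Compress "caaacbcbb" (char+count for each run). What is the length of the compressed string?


Input: caaacbcbb
Runs:
  'c' x 1 => "c1"
  'a' x 3 => "a3"
  'c' x 1 => "c1"
  'b' x 1 => "b1"
  'c' x 1 => "c1"
  'b' x 2 => "b2"
Compressed: "c1a3c1b1c1b2"
Compressed length: 12

12


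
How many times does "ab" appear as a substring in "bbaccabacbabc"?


Searching for "ab" in "bbaccabacbabc"
Scanning each position:
  Position 0: "bb" => no
  Position 1: "ba" => no
  Position 2: "ac" => no
  Position 3: "cc" => no
  Position 4: "ca" => no
  Position 5: "ab" => MATCH
  Position 6: "ba" => no
  Position 7: "ac" => no
  Position 8: "cb" => no
  Position 9: "ba" => no
  Position 10: "ab" => MATCH
  Position 11: "bc" => no
Total occurrences: 2

2


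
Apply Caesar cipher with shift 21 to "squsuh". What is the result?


Caesar cipher: shift "squsuh" by 21
  's' (pos 18) + 21 = pos 13 = 'n'
  'q' (pos 16) + 21 = pos 11 = 'l'
  'u' (pos 20) + 21 = pos 15 = 'p'
  's' (pos 18) + 21 = pos 13 = 'n'
  'u' (pos 20) + 21 = pos 15 = 'p'
  'h' (pos 7) + 21 = pos 2 = 'c'
Result: nlpnpc

nlpnpc


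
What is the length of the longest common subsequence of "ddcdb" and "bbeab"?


LCS of "ddcdb" and "bbeab"
DP table:
           b    b    e    a    b
      0    0    0    0    0    0
  d   0    0    0    0    0    0
  d   0    0    0    0    0    0
  c   0    0    0    0    0    0
  d   0    0    0    0    0    0
  b   0    1    1    1    1    1
LCS length = dp[5][5] = 1

1


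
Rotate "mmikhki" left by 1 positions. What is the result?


Input: "mmikhki", rotate left by 1
First 1 characters: "m"
Remaining characters: "mikhki"
Concatenate remaining + first: "mikhki" + "m" = "mikhkim"

mikhkim


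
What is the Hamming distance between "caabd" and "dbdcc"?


Comparing "caabd" and "dbdcc" position by position:
  Position 0: 'c' vs 'd' => differ
  Position 1: 'a' vs 'b' => differ
  Position 2: 'a' vs 'd' => differ
  Position 3: 'b' vs 'c' => differ
  Position 4: 'd' vs 'c' => differ
Total differences (Hamming distance): 5

5


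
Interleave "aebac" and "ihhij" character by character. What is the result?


Interleaving "aebac" and "ihhij":
  Position 0: 'a' from first, 'i' from second => "ai"
  Position 1: 'e' from first, 'h' from second => "eh"
  Position 2: 'b' from first, 'h' from second => "bh"
  Position 3: 'a' from first, 'i' from second => "ai"
  Position 4: 'c' from first, 'j' from second => "cj"
Result: aiehbhaicj

aiehbhaicj


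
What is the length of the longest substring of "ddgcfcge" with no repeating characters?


Input: "ddgcfcge"
Sliding window (track last position of each char):
  Position 0 ('d'): window [0,0] length 1 -- new best
  Position 1 ('d'): repeat (last at 0), move window start to 1
  Position 1 ('d'): window [1,1] length 1
  Position 2 ('g'): window [1,2] length 2 -- new best
  Position 3 ('c'): window [1,3] length 3 -- new best
  Position 4 ('f'): window [1,4] length 4 -- new best
  Position 5 ('c'): repeat (last at 3), move window start to 4
  Position 5 ('c'): window [4,5] length 2
  Position 6 ('g'): window [4,6] length 3
  Position 7 ('e'): window [4,7] length 4
Longest substring with no repeats: "dgcf" with length 4

4


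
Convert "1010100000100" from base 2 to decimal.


Input: "1010100000100" in base 2
Positional expansion:
  Digit '1' (value 1) x 2^12 = 4096
  Digit '0' (value 0) x 2^11 = 0
  Digit '1' (value 1) x 2^10 = 1024
  Digit '0' (value 0) x 2^9 = 0
  Digit '1' (value 1) x 2^8 = 256
  Digit '0' (value 0) x 2^7 = 0
  Digit '0' (value 0) x 2^6 = 0
  Digit '0' (value 0) x 2^5 = 0
  Digit '0' (value 0) x 2^4 = 0
  Digit '0' (value 0) x 2^3 = 0
  Digit '1' (value 1) x 2^2 = 4
  Digit '0' (value 0) x 2^1 = 0
  Digit '0' (value 0) x 2^0 = 0
Sum = 5380

5380


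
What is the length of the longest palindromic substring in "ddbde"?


Input: "ddbde"
Checking substrings for palindromes:
  [1:4] "dbd" (len 3) => palindrome
  [0:2] "dd" (len 2) => palindrome
Longest palindromic substring: "dbd" with length 3

3


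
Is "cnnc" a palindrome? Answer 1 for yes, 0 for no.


Input: cnnc
Reversed: cnnc
  Compare pos 0 ('c') with pos 3 ('c'): match
  Compare pos 1 ('n') with pos 2 ('n'): match
Result: palindrome

1


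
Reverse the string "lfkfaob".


Input: lfkfaob
Reading characters right to left:
  Position 6: 'b'
  Position 5: 'o'
  Position 4: 'a'
  Position 3: 'f'
  Position 2: 'k'
  Position 1: 'f'
  Position 0: 'l'
Reversed: boafkfl

boafkfl


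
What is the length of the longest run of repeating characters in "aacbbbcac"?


Input: "aacbbbcac"
Scanning for longest run:
  Position 1 ('a'): continues run of 'a', length=2
  Position 2 ('c'): new char, reset run to 1
  Position 3 ('b'): new char, reset run to 1
  Position 4 ('b'): continues run of 'b', length=2
  Position 5 ('b'): continues run of 'b', length=3
  Position 6 ('c'): new char, reset run to 1
  Position 7 ('a'): new char, reset run to 1
  Position 8 ('c'): new char, reset run to 1
Longest run: 'b' with length 3

3


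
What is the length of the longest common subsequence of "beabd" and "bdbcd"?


LCS of "beabd" and "bdbcd"
DP table:
           b    d    b    c    d
      0    0    0    0    0    0
  b   0    1    1    1    1    1
  e   0    1    1    1    1    1
  a   0    1    1    1    1    1
  b   0    1    1    2    2    2
  d   0    1    2    2    2    3
LCS length = dp[5][5] = 3

3


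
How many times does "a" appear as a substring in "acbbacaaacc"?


Searching for "a" in "acbbacaaacc"
Scanning each position:
  Position 0: "a" => MATCH
  Position 1: "c" => no
  Position 2: "b" => no
  Position 3: "b" => no
  Position 4: "a" => MATCH
  Position 5: "c" => no
  Position 6: "a" => MATCH
  Position 7: "a" => MATCH
  Position 8: "a" => MATCH
  Position 9: "c" => no
  Position 10: "c" => no
Total occurrences: 5

5


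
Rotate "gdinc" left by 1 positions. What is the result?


Input: "gdinc", rotate left by 1
First 1 characters: "g"
Remaining characters: "dinc"
Concatenate remaining + first: "dinc" + "g" = "dincg"

dincg


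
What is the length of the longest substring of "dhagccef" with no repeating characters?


Input: "dhagccef"
Sliding window (track last position of each char):
  Position 0 ('d'): window [0,0] length 1 -- new best
  Position 1 ('h'): window [0,1] length 2 -- new best
  Position 2 ('a'): window [0,2] length 3 -- new best
  Position 3 ('g'): window [0,3] length 4 -- new best
  Position 4 ('c'): window [0,4] length 5 -- new best
  Position 5 ('c'): repeat (last at 4), move window start to 5
  Position 5 ('c'): window [5,5] length 1
  Position 6 ('e'): window [5,6] length 2
  Position 7 ('f'): window [5,7] length 3
Longest substring with no repeats: "dhagc" with length 5

5


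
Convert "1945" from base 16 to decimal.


Input: "1945" in base 16
Positional expansion:
  Digit '1' (value 1) x 16^3 = 4096
  Digit '9' (value 9) x 16^2 = 2304
  Digit '4' (value 4) x 16^1 = 64
  Digit '5' (value 5) x 16^0 = 5
Sum = 6469

6469


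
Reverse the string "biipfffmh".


Input: biipfffmh
Reading characters right to left:
  Position 8: 'h'
  Position 7: 'm'
  Position 6: 'f'
  Position 5: 'f'
  Position 4: 'f'
  Position 3: 'p'
  Position 2: 'i'
  Position 1: 'i'
  Position 0: 'b'
Reversed: hmfffpiib

hmfffpiib


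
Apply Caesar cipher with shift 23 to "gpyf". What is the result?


Caesar cipher: shift "gpyf" by 23
  'g' (pos 6) + 23 = pos 3 = 'd'
  'p' (pos 15) + 23 = pos 12 = 'm'
  'y' (pos 24) + 23 = pos 21 = 'v'
  'f' (pos 5) + 23 = pos 2 = 'c'
Result: dmvc

dmvc


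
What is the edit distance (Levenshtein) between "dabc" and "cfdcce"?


Computing edit distance: "dabc" -> "cfdcce"
DP table:
           c    f    d    c    c    e
      0    1    2    3    4    5    6
  d   1    1    2    2    3    4    5
  a   2    2    2    3    3    4    5
  b   3    3    3    3    4    4    5
  c   4    3    4    4    3    4    5
Edit distance = dp[4][6] = 5

5


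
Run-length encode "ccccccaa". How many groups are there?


Input: ccccccaa
Scanning for consecutive runs:
  Group 1: 'c' x 6 (positions 0-5)
  Group 2: 'a' x 2 (positions 6-7)
Total groups: 2

2


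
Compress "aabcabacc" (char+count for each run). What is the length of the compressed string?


Input: aabcabacc
Runs:
  'a' x 2 => "a2"
  'b' x 1 => "b1"
  'c' x 1 => "c1"
  'a' x 1 => "a1"
  'b' x 1 => "b1"
  'a' x 1 => "a1"
  'c' x 2 => "c2"
Compressed: "a2b1c1a1b1a1c2"
Compressed length: 14

14


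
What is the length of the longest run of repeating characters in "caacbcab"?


Input: "caacbcab"
Scanning for longest run:
  Position 1 ('a'): new char, reset run to 1
  Position 2 ('a'): continues run of 'a', length=2
  Position 3 ('c'): new char, reset run to 1
  Position 4 ('b'): new char, reset run to 1
  Position 5 ('c'): new char, reset run to 1
  Position 6 ('a'): new char, reset run to 1
  Position 7 ('b'): new char, reset run to 1
Longest run: 'a' with length 2

2


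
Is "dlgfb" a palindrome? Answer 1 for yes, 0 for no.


Input: dlgfb
Reversed: bfgld
  Compare pos 0 ('d') with pos 4 ('b'): MISMATCH
  Compare pos 1 ('l') with pos 3 ('f'): MISMATCH
Result: not a palindrome

0


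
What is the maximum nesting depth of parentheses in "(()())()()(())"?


Input: "(()())()()(())"
Tracking depth:
  Position 0 '(': depth becomes 1
  Position 1 '(': depth becomes 2
  Position 2 ')': depth becomes 1
  Position 3 '(': depth becomes 2
  Position 4 ')': depth becomes 1
  Position 5 ')': depth becomes 0
  Position 6 '(': depth becomes 1
  Position 7 ')': depth becomes 0
  Position 8 '(': depth becomes 1
  Position 9 ')': depth becomes 0
  Position 10 '(': depth becomes 1
  Position 11 '(': depth becomes 2
  Position 12 ')': depth becomes 1
  Position 13 ')': depth becomes 0
Maximum depth reached: 2

2


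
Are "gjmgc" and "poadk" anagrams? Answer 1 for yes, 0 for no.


Strings: "gjmgc", "poadk"
Sorted first:  cggjm
Sorted second: adkop
Differ at position 0: 'c' vs 'a' => not anagrams

0


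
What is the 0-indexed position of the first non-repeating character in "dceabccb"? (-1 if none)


Input: dceabccb
Character frequencies:
  'a': 1
  'b': 2
  'c': 3
  'd': 1
  'e': 1
Scanning left to right for freq == 1:
  Position 0 ('d'): unique! => answer = 0

0


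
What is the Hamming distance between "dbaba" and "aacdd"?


Comparing "dbaba" and "aacdd" position by position:
  Position 0: 'd' vs 'a' => differ
  Position 1: 'b' vs 'a' => differ
  Position 2: 'a' vs 'c' => differ
  Position 3: 'b' vs 'd' => differ
  Position 4: 'a' vs 'd' => differ
Total differences (Hamming distance): 5

5


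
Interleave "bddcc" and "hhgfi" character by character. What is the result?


Interleaving "bddcc" and "hhgfi":
  Position 0: 'b' from first, 'h' from second => "bh"
  Position 1: 'd' from first, 'h' from second => "dh"
  Position 2: 'd' from first, 'g' from second => "dg"
  Position 3: 'c' from first, 'f' from second => "cf"
  Position 4: 'c' from first, 'i' from second => "ci"
Result: bhdhdgcfci

bhdhdgcfci


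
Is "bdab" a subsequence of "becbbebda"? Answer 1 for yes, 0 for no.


Check if "bdab" is a subsequence of "becbbebda"
Greedy scan:
  Position 0 ('b'): matches sub[0] = 'b'
  Position 1 ('e'): no match needed
  Position 2 ('c'): no match needed
  Position 3 ('b'): no match needed
  Position 4 ('b'): no match needed
  Position 5 ('e'): no match needed
  Position 6 ('b'): no match needed
  Position 7 ('d'): matches sub[1] = 'd'
  Position 8 ('a'): matches sub[2] = 'a'
Only matched 3/4 characters => not a subsequence

0


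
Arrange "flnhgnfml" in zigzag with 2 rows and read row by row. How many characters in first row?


Zigzag "flnhgnfml" into 2 rows:
Placing characters:
  'f' => row 0
  'l' => row 1
  'n' => row 0
  'h' => row 1
  'g' => row 0
  'n' => row 1
  'f' => row 0
  'm' => row 1
  'l' => row 0
Rows:
  Row 0: "fngfl"
  Row 1: "lhnm"
First row length: 5

5


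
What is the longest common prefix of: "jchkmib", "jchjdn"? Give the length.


Words: jchkmib, jchjdn
  Position 0: all 'j' => match
  Position 1: all 'c' => match
  Position 2: all 'h' => match
  Position 3: ('k', 'j') => mismatch, stop
LCP = "jch" (length 3)

3


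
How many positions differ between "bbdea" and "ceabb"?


Comparing "bbdea" and "ceabb" position by position:
  Position 0: 'b' vs 'c' => DIFFER
  Position 1: 'b' vs 'e' => DIFFER
  Position 2: 'd' vs 'a' => DIFFER
  Position 3: 'e' vs 'b' => DIFFER
  Position 4: 'a' vs 'b' => DIFFER
Positions that differ: 5

5


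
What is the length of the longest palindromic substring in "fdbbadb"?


Input: "fdbbadb"
Checking substrings for palindromes:
  [2:4] "bb" (len 2) => palindrome
Longest palindromic substring: "bb" with length 2

2


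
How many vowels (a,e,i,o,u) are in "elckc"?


Input: elckc
Checking each character:
  'e' at position 0: vowel (running total: 1)
  'l' at position 1: consonant
  'c' at position 2: consonant
  'k' at position 3: consonant
  'c' at position 4: consonant
Total vowels: 1

1


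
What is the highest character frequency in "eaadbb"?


Input: eaadbb
Character counts:
  'a': 2
  'b': 2
  'd': 1
  'e': 1
Maximum frequency: 2

2


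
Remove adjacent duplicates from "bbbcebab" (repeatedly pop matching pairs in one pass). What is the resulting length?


Input: bbbcebab
Stack-based adjacent duplicate removal:
  Read 'b': push. Stack: b
  Read 'b': matches stack top 'b' => pop. Stack: (empty)
  Read 'b': push. Stack: b
  Read 'c': push. Stack: bc
  Read 'e': push. Stack: bce
  Read 'b': push. Stack: bceb
  Read 'a': push. Stack: bceba
  Read 'b': push. Stack: bcebab
Final stack: "bcebab" (length 6)

6


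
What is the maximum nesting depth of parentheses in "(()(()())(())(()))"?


Input: "(()(()())(())(()))"
Tracking depth:
  Position 0 '(': depth becomes 1
  Position 1 '(': depth becomes 2
  Position 2 ')': depth becomes 1
  Position 3 '(': depth becomes 2
  Position 4 '(': depth becomes 3
  Position 5 ')': depth becomes 2
  Position 6 '(': depth becomes 3
  Position 7 ')': depth becomes 2
  Position 8 ')': depth becomes 1
  Position 9 '(': depth becomes 2
  Position 10 '(': depth becomes 3
  Position 11 ')': depth becomes 2
  Position 12 ')': depth becomes 1
  Position 13 '(': depth becomes 2
  Position 14 '(': depth becomes 3
  Position 15 ')': depth becomes 2
  Position 16 ')': depth becomes 1
  Position 17 ')': depth becomes 0
Maximum depth reached: 3

3


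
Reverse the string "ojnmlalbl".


Input: ojnmlalbl
Reading characters right to left:
  Position 8: 'l'
  Position 7: 'b'
  Position 6: 'l'
  Position 5: 'a'
  Position 4: 'l'
  Position 3: 'm'
  Position 2: 'n'
  Position 1: 'j'
  Position 0: 'o'
Reversed: lblalmnjo

lblalmnjo


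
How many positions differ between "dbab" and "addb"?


Comparing "dbab" and "addb" position by position:
  Position 0: 'd' vs 'a' => DIFFER
  Position 1: 'b' vs 'd' => DIFFER
  Position 2: 'a' vs 'd' => DIFFER
  Position 3: 'b' vs 'b' => same
Positions that differ: 3

3


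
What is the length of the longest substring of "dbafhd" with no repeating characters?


Input: "dbafhd"
Sliding window (track last position of each char):
  Position 0 ('d'): window [0,0] length 1 -- new best
  Position 1 ('b'): window [0,1] length 2 -- new best
  Position 2 ('a'): window [0,2] length 3 -- new best
  Position 3 ('f'): window [0,3] length 4 -- new best
  Position 4 ('h'): window [0,4] length 5 -- new best
  Position 5 ('d'): repeat (last at 0), move window start to 1
  Position 5 ('d'): window [1,5] length 5
Longest substring with no repeats: "dbafh" with length 5

5


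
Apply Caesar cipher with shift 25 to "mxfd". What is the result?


Caesar cipher: shift "mxfd" by 25
  'm' (pos 12) + 25 = pos 11 = 'l'
  'x' (pos 23) + 25 = pos 22 = 'w'
  'f' (pos 5) + 25 = pos 4 = 'e'
  'd' (pos 3) + 25 = pos 2 = 'c'
Result: lwec

lwec


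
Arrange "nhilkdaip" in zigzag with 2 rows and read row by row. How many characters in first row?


Zigzag "nhilkdaip" into 2 rows:
Placing characters:
  'n' => row 0
  'h' => row 1
  'i' => row 0
  'l' => row 1
  'k' => row 0
  'd' => row 1
  'a' => row 0
  'i' => row 1
  'p' => row 0
Rows:
  Row 0: "nikap"
  Row 1: "hldi"
First row length: 5

5


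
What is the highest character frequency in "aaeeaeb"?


Input: aaeeaeb
Character counts:
  'a': 3
  'b': 1
  'e': 3
Maximum frequency: 3

3


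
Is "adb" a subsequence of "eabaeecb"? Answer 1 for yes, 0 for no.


Check if "adb" is a subsequence of "eabaeecb"
Greedy scan:
  Position 0 ('e'): no match needed
  Position 1 ('a'): matches sub[0] = 'a'
  Position 2 ('b'): no match needed
  Position 3 ('a'): no match needed
  Position 4 ('e'): no match needed
  Position 5 ('e'): no match needed
  Position 6 ('c'): no match needed
  Position 7 ('b'): no match needed
Only matched 1/3 characters => not a subsequence

0


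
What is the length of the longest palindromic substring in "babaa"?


Input: "babaa"
Checking substrings for palindromes:
  [0:3] "bab" (len 3) => palindrome
  [1:4] "aba" (len 3) => palindrome
  [3:5] "aa" (len 2) => palindrome
Longest palindromic substring: "bab" with length 3

3


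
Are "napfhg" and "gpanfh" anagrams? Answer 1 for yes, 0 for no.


Strings: "napfhg", "gpanfh"
Sorted first:  afghnp
Sorted second: afghnp
Sorted forms match => anagrams

1


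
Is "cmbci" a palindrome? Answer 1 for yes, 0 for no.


Input: cmbci
Reversed: icbmc
  Compare pos 0 ('c') with pos 4 ('i'): MISMATCH
  Compare pos 1 ('m') with pos 3 ('c'): MISMATCH
Result: not a palindrome

0


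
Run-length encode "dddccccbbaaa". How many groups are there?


Input: dddccccbbaaa
Scanning for consecutive runs:
  Group 1: 'd' x 3 (positions 0-2)
  Group 2: 'c' x 4 (positions 3-6)
  Group 3: 'b' x 2 (positions 7-8)
  Group 4: 'a' x 3 (positions 9-11)
Total groups: 4

4


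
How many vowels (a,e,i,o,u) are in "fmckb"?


Input: fmckb
Checking each character:
  'f' at position 0: consonant
  'm' at position 1: consonant
  'c' at position 2: consonant
  'k' at position 3: consonant
  'b' at position 4: consonant
Total vowels: 0

0


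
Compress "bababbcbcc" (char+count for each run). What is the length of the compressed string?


Input: bababbcbcc
Runs:
  'b' x 1 => "b1"
  'a' x 1 => "a1"
  'b' x 1 => "b1"
  'a' x 1 => "a1"
  'b' x 2 => "b2"
  'c' x 1 => "c1"
  'b' x 1 => "b1"
  'c' x 2 => "c2"
Compressed: "b1a1b1a1b2c1b1c2"
Compressed length: 16

16


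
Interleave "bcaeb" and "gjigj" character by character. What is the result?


Interleaving "bcaeb" and "gjigj":
  Position 0: 'b' from first, 'g' from second => "bg"
  Position 1: 'c' from first, 'j' from second => "cj"
  Position 2: 'a' from first, 'i' from second => "ai"
  Position 3: 'e' from first, 'g' from second => "eg"
  Position 4: 'b' from first, 'j' from second => "bj"
Result: bgcjaiegbj

bgcjaiegbj


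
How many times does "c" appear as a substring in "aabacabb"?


Searching for "c" in "aabacabb"
Scanning each position:
  Position 0: "a" => no
  Position 1: "a" => no
  Position 2: "b" => no
  Position 3: "a" => no
  Position 4: "c" => MATCH
  Position 5: "a" => no
  Position 6: "b" => no
  Position 7: "b" => no
Total occurrences: 1

1


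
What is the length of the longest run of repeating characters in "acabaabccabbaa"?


Input: "acabaabccabbaa"
Scanning for longest run:
  Position 1 ('c'): new char, reset run to 1
  Position 2 ('a'): new char, reset run to 1
  Position 3 ('b'): new char, reset run to 1
  Position 4 ('a'): new char, reset run to 1
  Position 5 ('a'): continues run of 'a', length=2
  Position 6 ('b'): new char, reset run to 1
  Position 7 ('c'): new char, reset run to 1
  Position 8 ('c'): continues run of 'c', length=2
  Position 9 ('a'): new char, reset run to 1
  Position 10 ('b'): new char, reset run to 1
  Position 11 ('b'): continues run of 'b', length=2
  Position 12 ('a'): new char, reset run to 1
  Position 13 ('a'): continues run of 'a', length=2
Longest run: 'a' with length 2

2


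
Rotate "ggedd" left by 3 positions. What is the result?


Input: "ggedd", rotate left by 3
First 3 characters: "gge"
Remaining characters: "dd"
Concatenate remaining + first: "dd" + "gge" = "ddgge"

ddgge


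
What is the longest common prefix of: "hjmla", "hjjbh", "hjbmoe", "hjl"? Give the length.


Words: hjmla, hjjbh, hjbmoe, hjl
  Position 0: all 'h' => match
  Position 1: all 'j' => match
  Position 2: ('m', 'j', 'b', 'l') => mismatch, stop
LCP = "hj" (length 2)

2


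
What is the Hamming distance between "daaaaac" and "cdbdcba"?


Comparing "daaaaac" and "cdbdcba" position by position:
  Position 0: 'd' vs 'c' => differ
  Position 1: 'a' vs 'd' => differ
  Position 2: 'a' vs 'b' => differ
  Position 3: 'a' vs 'd' => differ
  Position 4: 'a' vs 'c' => differ
  Position 5: 'a' vs 'b' => differ
  Position 6: 'c' vs 'a' => differ
Total differences (Hamming distance): 7

7


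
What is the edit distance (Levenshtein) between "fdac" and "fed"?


Computing edit distance: "fdac" -> "fed"
DP table:
           f    e    d
      0    1    2    3
  f   1    0    1    2
  d   2    1    1    1
  a   3    2    2    2
  c   4    3    3    3
Edit distance = dp[4][3] = 3

3


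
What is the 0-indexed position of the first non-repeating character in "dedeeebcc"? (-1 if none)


Input: dedeeebcc
Character frequencies:
  'b': 1
  'c': 2
  'd': 2
  'e': 4
Scanning left to right for freq == 1:
  Position 0 ('d'): freq=2, skip
  Position 1 ('e'): freq=4, skip
  Position 2 ('d'): freq=2, skip
  Position 3 ('e'): freq=4, skip
  Position 4 ('e'): freq=4, skip
  Position 5 ('e'): freq=4, skip
  Position 6 ('b'): unique! => answer = 6

6


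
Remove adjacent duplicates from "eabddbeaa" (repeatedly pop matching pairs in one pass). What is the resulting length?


Input: eabddbeaa
Stack-based adjacent duplicate removal:
  Read 'e': push. Stack: e
  Read 'a': push. Stack: ea
  Read 'b': push. Stack: eab
  Read 'd': push. Stack: eabd
  Read 'd': matches stack top 'd' => pop. Stack: eab
  Read 'b': matches stack top 'b' => pop. Stack: ea
  Read 'e': push. Stack: eae
  Read 'a': push. Stack: eaea
  Read 'a': matches stack top 'a' => pop. Stack: eae
Final stack: "eae" (length 3)

3


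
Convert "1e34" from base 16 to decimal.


Input: "1e34" in base 16
Positional expansion:
  Digit '1' (value 1) x 16^3 = 4096
  Digit 'e' (value 14) x 16^2 = 3584
  Digit '3' (value 3) x 16^1 = 48
  Digit '4' (value 4) x 16^0 = 4
Sum = 7732

7732


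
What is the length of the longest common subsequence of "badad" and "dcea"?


LCS of "badad" and "dcea"
DP table:
           d    c    e    a
      0    0    0    0    0
  b   0    0    0    0    0
  a   0    0    0    0    1
  d   0    1    1    1    1
  a   0    1    1    1    2
  d   0    1    1    1    2
LCS length = dp[5][4] = 2

2


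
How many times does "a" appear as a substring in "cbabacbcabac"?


Searching for "a" in "cbabacbcabac"
Scanning each position:
  Position 0: "c" => no
  Position 1: "b" => no
  Position 2: "a" => MATCH
  Position 3: "b" => no
  Position 4: "a" => MATCH
  Position 5: "c" => no
  Position 6: "b" => no
  Position 7: "c" => no
  Position 8: "a" => MATCH
  Position 9: "b" => no
  Position 10: "a" => MATCH
  Position 11: "c" => no
Total occurrences: 4

4


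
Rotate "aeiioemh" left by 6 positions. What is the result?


Input: "aeiioemh", rotate left by 6
First 6 characters: "aeiioe"
Remaining characters: "mh"
Concatenate remaining + first: "mh" + "aeiioe" = "mhaeiioe"

mhaeiioe


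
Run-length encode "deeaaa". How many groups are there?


Input: deeaaa
Scanning for consecutive runs:
  Group 1: 'd' x 1 (positions 0-0)
  Group 2: 'e' x 2 (positions 1-2)
  Group 3: 'a' x 3 (positions 3-5)
Total groups: 3

3


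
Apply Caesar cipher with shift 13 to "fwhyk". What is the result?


Caesar cipher: shift "fwhyk" by 13
  'f' (pos 5) + 13 = pos 18 = 's'
  'w' (pos 22) + 13 = pos 9 = 'j'
  'h' (pos 7) + 13 = pos 20 = 'u'
  'y' (pos 24) + 13 = pos 11 = 'l'
  'k' (pos 10) + 13 = pos 23 = 'x'
Result: sjulx

sjulx


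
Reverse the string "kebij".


Input: kebij
Reading characters right to left:
  Position 4: 'j'
  Position 3: 'i'
  Position 2: 'b'
  Position 1: 'e'
  Position 0: 'k'
Reversed: jibek

jibek


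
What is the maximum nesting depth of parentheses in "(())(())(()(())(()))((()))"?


Input: "(())(())(()(())(()))((()))"
Tracking depth:
  Position 0 '(': depth becomes 1
  Position 1 '(': depth becomes 2
  Position 2 ')': depth becomes 1
  Position 3 ')': depth becomes 0
  Position 4 '(': depth becomes 1
  Position 5 '(': depth becomes 2
  Position 6 ')': depth becomes 1
  Position 7 ')': depth becomes 0
  Position 8 '(': depth becomes 1
  Position 9 '(': depth becomes 2
  Position 10 ')': depth becomes 1
  Position 11 '(': depth becomes 2
  Position 12 '(': depth becomes 3
  Position 13 ')': depth becomes 2
  Position 14 ')': depth becomes 1
  Position 15 '(': depth becomes 2
  Position 16 '(': depth becomes 3
  Position 17 ')': depth becomes 2
  Position 18 ')': depth becomes 1
  Position 19 ')': depth becomes 0
  Position 20 '(': depth becomes 1
  Position 21 '(': depth becomes 2
  Position 22 '(': depth becomes 3
  Position 23 ')': depth becomes 2
  Position 24 ')': depth becomes 1
  Position 25 ')': depth becomes 0
Maximum depth reached: 3

3


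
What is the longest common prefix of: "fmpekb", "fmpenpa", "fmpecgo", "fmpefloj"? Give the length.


Words: fmpekb, fmpenpa, fmpecgo, fmpefloj
  Position 0: all 'f' => match
  Position 1: all 'm' => match
  Position 2: all 'p' => match
  Position 3: all 'e' => match
  Position 4: ('k', 'n', 'c', 'f') => mismatch, stop
LCP = "fmpe" (length 4)

4


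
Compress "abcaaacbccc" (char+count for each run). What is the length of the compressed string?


Input: abcaaacbccc
Runs:
  'a' x 1 => "a1"
  'b' x 1 => "b1"
  'c' x 1 => "c1"
  'a' x 3 => "a3"
  'c' x 1 => "c1"
  'b' x 1 => "b1"
  'c' x 3 => "c3"
Compressed: "a1b1c1a3c1b1c3"
Compressed length: 14

14


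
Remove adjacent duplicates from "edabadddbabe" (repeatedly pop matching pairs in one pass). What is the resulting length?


Input: edabadddbabe
Stack-based adjacent duplicate removal:
  Read 'e': push. Stack: e
  Read 'd': push. Stack: ed
  Read 'a': push. Stack: eda
  Read 'b': push. Stack: edab
  Read 'a': push. Stack: edaba
  Read 'd': push. Stack: edabad
  Read 'd': matches stack top 'd' => pop. Stack: edaba
  Read 'd': push. Stack: edabad
  Read 'b': push. Stack: edabadb
  Read 'a': push. Stack: edabadba
  Read 'b': push. Stack: edabadbab
  Read 'e': push. Stack: edabadbabe
Final stack: "edabadbabe" (length 10)

10


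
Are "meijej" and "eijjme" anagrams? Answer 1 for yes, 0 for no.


Strings: "meijej", "eijjme"
Sorted first:  eeijjm
Sorted second: eeijjm
Sorted forms match => anagrams

1


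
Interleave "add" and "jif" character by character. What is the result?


Interleaving "add" and "jif":
  Position 0: 'a' from first, 'j' from second => "aj"
  Position 1: 'd' from first, 'i' from second => "di"
  Position 2: 'd' from first, 'f' from second => "df"
Result: ajdidf

ajdidf


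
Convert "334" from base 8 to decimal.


Input: "334" in base 8
Positional expansion:
  Digit '3' (value 3) x 8^2 = 192
  Digit '3' (value 3) x 8^1 = 24
  Digit '4' (value 4) x 8^0 = 4
Sum = 220

220


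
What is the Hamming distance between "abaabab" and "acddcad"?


Comparing "abaabab" and "acddcad" position by position:
  Position 0: 'a' vs 'a' => same
  Position 1: 'b' vs 'c' => differ
  Position 2: 'a' vs 'd' => differ
  Position 3: 'a' vs 'd' => differ
  Position 4: 'b' vs 'c' => differ
  Position 5: 'a' vs 'a' => same
  Position 6: 'b' vs 'd' => differ
Total differences (Hamming distance): 5

5


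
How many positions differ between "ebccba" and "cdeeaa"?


Comparing "ebccba" and "cdeeaa" position by position:
  Position 0: 'e' vs 'c' => DIFFER
  Position 1: 'b' vs 'd' => DIFFER
  Position 2: 'c' vs 'e' => DIFFER
  Position 3: 'c' vs 'e' => DIFFER
  Position 4: 'b' vs 'a' => DIFFER
  Position 5: 'a' vs 'a' => same
Positions that differ: 5

5


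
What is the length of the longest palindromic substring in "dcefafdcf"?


Input: "dcefafdcf"
Checking substrings for palindromes:
  [3:6] "faf" (len 3) => palindrome
Longest palindromic substring: "faf" with length 3

3


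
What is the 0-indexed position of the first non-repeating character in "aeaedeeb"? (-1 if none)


Input: aeaedeeb
Character frequencies:
  'a': 2
  'b': 1
  'd': 1
  'e': 4
Scanning left to right for freq == 1:
  Position 0 ('a'): freq=2, skip
  Position 1 ('e'): freq=4, skip
  Position 2 ('a'): freq=2, skip
  Position 3 ('e'): freq=4, skip
  Position 4 ('d'): unique! => answer = 4

4


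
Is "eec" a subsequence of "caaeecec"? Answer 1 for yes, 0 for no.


Check if "eec" is a subsequence of "caaeecec"
Greedy scan:
  Position 0 ('c'): no match needed
  Position 1 ('a'): no match needed
  Position 2 ('a'): no match needed
  Position 3 ('e'): matches sub[0] = 'e'
  Position 4 ('e'): matches sub[1] = 'e'
  Position 5 ('c'): matches sub[2] = 'c'
  Position 6 ('e'): no match needed
  Position 7 ('c'): no match needed
All 3 characters matched => is a subsequence

1


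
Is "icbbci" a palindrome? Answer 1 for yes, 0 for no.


Input: icbbci
Reversed: icbbci
  Compare pos 0 ('i') with pos 5 ('i'): match
  Compare pos 1 ('c') with pos 4 ('c'): match
  Compare pos 2 ('b') with pos 3 ('b'): match
Result: palindrome

1


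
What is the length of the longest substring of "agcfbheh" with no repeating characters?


Input: "agcfbheh"
Sliding window (track last position of each char):
  Position 0 ('a'): window [0,0] length 1 -- new best
  Position 1 ('g'): window [0,1] length 2 -- new best
  Position 2 ('c'): window [0,2] length 3 -- new best
  Position 3 ('f'): window [0,3] length 4 -- new best
  Position 4 ('b'): window [0,4] length 5 -- new best
  Position 5 ('h'): window [0,5] length 6 -- new best
  Position 6 ('e'): window [0,6] length 7 -- new best
  Position 7 ('h'): repeat (last at 5), move window start to 6
  Position 7 ('h'): window [6,7] length 2
Longest substring with no repeats: "agcfbhe" with length 7

7
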